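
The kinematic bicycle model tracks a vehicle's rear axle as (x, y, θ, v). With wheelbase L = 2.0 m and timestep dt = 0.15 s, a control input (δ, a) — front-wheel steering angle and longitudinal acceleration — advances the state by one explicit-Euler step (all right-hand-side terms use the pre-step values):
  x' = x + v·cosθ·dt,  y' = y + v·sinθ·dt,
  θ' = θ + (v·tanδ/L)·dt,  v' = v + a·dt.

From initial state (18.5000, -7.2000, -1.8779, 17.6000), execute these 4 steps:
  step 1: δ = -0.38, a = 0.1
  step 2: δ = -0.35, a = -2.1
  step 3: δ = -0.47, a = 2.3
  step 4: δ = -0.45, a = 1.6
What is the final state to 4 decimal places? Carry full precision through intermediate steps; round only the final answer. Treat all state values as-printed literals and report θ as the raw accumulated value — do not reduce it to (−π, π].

after step 1 (δ=-0.38, a=0.1): (17.701930, -9.716483, -2.405125, 17.615000)
after step 2 (δ=-0.35, a=-2.1): (15.744431, -11.491217, -2.887373, 17.300000)
after step 3 (δ=-0.47, a=2.3): (13.232835, -12.143834, -3.546459, 17.645000)
after step 4 (δ=-0.45, a=1.6): (10.800061, -11.101290, -4.185722, 17.885000)

(10.8001, -11.1013, -4.1857, 17.8850)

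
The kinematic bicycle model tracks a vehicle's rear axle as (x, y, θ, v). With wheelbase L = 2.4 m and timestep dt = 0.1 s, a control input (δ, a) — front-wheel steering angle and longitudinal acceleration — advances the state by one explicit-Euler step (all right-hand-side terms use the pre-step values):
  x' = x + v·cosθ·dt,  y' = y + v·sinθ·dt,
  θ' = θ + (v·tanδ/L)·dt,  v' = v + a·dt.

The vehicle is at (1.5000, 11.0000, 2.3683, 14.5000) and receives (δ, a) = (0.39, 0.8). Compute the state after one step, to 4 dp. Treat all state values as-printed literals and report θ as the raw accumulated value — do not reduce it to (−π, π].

x' = 1.5000 + 14.5000·cos(2.3683)·0.1 = 0.4624
y' = 11.0000 + 14.5000·sin(2.3683)·0.1 = 12.0128
θ' = 2.3683 + (14.5000/2.4)·tan(0.39)·0.1 = 2.6166
v' = 14.5000 + 0.8000·0.1 = 14.5800

(0.4624, 12.0128, 2.6166, 14.5800)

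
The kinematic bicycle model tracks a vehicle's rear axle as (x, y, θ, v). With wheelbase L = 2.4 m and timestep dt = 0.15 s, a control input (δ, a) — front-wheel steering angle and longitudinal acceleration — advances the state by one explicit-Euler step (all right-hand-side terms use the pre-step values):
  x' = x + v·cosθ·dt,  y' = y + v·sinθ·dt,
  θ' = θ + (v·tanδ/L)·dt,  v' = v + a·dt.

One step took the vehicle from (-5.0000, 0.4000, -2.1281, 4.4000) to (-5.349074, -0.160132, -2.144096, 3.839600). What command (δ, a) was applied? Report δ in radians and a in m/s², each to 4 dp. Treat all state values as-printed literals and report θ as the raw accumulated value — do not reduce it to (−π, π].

a = (v'−v)/dt = (-0.560400)/0.15 = -3.7360
Δθ = θ'−θ = -0.015996;  (v·dt/L) = 4.4000·0.15/2.4 = 0.275000
tan δ = Δθ·L/(v·dt) = -0.058167  →  δ = -0.0581

δ = -0.0581, a = -3.7360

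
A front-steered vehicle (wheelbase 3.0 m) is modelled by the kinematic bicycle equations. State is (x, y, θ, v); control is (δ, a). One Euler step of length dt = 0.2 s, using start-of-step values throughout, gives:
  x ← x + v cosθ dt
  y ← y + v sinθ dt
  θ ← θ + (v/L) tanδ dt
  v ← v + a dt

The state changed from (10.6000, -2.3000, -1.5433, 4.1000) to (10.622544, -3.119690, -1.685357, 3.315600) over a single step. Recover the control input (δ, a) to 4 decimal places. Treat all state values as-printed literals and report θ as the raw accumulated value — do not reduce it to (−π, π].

δ = -0.4793, a = -3.9220

a = (v'−v)/dt = (-0.784400)/0.2 = -3.9220
Δθ = θ'−θ = -0.142057;  (v·dt/L) = 4.1000·0.2/3.0 = 0.273333
tan δ = Δθ·L/(v·dt) = -0.519721  →  δ = -0.4793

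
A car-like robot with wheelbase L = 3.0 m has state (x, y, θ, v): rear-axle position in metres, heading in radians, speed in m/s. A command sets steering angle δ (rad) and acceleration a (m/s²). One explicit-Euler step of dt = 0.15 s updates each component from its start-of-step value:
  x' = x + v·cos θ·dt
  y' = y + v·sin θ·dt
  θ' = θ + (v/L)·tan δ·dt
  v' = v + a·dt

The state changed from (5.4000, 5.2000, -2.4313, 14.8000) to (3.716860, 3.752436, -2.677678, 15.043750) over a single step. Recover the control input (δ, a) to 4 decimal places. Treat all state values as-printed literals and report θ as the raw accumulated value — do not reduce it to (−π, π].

a = (v'−v)/dt = (0.243750)/0.15 = 1.6250
Δθ = θ'−θ = -0.246378;  (v·dt/L) = 14.8000·0.15/3.0 = 0.740000
tan δ = Δθ·L/(v·dt) = -0.332943  →  δ = -0.3214

δ = -0.3214, a = 1.6250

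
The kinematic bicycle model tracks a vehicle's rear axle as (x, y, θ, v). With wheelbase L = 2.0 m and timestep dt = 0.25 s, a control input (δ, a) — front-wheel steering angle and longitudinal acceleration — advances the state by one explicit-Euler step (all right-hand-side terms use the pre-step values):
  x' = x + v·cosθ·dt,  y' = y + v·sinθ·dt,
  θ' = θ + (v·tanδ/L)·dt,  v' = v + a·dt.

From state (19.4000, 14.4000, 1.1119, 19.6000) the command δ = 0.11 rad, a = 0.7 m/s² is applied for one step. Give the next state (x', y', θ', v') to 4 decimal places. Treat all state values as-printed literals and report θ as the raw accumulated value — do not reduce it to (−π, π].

x' = 19.4000 + 19.6000·cos(1.1119)·0.25 = 21.5705
y' = 14.4000 + 19.6000·sin(1.1119)·0.25 = 18.7931
θ' = 1.1119 + (19.6000/2.0)·tan(0.11)·0.25 = 1.3825
v' = 19.6000 + 0.7000·0.25 = 19.7750

(21.5705, 18.7931, 1.3825, 19.7750)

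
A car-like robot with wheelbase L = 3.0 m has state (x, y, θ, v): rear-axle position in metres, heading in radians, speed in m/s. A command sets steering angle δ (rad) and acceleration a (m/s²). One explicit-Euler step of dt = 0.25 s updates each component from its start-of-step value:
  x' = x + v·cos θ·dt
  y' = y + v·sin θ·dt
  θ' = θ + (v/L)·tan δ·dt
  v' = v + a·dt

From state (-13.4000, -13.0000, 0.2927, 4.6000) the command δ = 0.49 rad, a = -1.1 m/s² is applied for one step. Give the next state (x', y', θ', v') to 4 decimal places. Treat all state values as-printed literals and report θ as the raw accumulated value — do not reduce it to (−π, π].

(-12.2989, -12.6682, 0.4972, 4.3250)

x' = -13.4000 + 4.6000·cos(0.2927)·0.25 = -12.2989
y' = -13.0000 + 4.6000·sin(0.2927)·0.25 = -12.6682
θ' = 0.2927 + (4.6000/3.0)·tan(0.49)·0.25 = 0.4972
v' = 4.6000 − 1.1000·0.25 = 4.3250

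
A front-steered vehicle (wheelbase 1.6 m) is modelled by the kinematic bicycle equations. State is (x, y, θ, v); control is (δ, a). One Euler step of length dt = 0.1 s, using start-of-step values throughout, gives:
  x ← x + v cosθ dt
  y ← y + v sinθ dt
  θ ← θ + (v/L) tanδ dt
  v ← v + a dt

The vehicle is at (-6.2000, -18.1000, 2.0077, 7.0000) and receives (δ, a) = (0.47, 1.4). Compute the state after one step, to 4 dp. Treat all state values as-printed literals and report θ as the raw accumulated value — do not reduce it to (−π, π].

(-6.4962, -17.4658, 2.2299, 7.1400)

x' = -6.2000 + 7.0000·cos(2.0077)·0.1 = -6.4962
y' = -18.1000 + 7.0000·sin(2.0077)·0.1 = -17.4658
θ' = 2.0077 + (7.0000/1.6)·tan(0.47)·0.1 = 2.2299
v' = 7.0000 + 1.4000·0.1 = 7.1400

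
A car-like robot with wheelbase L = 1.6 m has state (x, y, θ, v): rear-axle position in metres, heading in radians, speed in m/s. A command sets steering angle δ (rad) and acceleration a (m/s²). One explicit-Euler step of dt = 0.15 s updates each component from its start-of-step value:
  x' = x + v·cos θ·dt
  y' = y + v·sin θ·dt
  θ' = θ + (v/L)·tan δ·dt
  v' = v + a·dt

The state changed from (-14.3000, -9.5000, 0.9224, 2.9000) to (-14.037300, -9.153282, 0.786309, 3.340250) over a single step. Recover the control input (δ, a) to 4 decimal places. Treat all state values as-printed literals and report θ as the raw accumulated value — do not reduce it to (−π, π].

δ = -0.4641, a = 2.9350

a = (v'−v)/dt = (0.440250)/0.15 = 2.9350
Δθ = θ'−θ = -0.136091;  (v·dt/L) = 2.9000·0.15/1.6 = 0.271875
tan δ = Δθ·L/(v·dt) = -0.500565  →  δ = -0.4641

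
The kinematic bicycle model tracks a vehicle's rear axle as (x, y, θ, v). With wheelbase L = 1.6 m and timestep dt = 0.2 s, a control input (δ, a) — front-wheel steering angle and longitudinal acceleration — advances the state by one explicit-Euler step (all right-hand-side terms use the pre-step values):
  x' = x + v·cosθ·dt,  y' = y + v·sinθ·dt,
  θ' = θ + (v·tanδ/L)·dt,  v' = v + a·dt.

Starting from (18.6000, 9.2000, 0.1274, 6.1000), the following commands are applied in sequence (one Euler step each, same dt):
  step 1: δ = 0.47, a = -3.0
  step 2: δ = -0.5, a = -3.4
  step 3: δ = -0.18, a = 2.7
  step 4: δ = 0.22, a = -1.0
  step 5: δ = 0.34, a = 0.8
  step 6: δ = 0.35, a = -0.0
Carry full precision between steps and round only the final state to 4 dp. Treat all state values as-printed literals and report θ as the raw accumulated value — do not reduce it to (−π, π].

after step 1 (δ=0.47, a=-3.0): (19.810113, 9.355008, 0.514724, 5.500000)
after step 2 (δ=-0.5, a=-3.4): (20.767584, 9.896532, 0.139141, 4.820000)
after step 3 (δ=-0.18, a=2.7): (21.722268, 10.030232, 0.029504, 5.360000)
after step 4 (δ=0.22, a=-1.0): (22.793801, 10.061856, 0.179329, 5.160000)
after step 5 (δ=0.34, a=0.8): (23.809251, 10.245933, 0.407490, 5.320000)
after step 6 (δ=0.35, a=-0.0): (24.786129, 10.667603, 0.650234, 5.320000)

(24.7861, 10.6676, 0.6502, 5.3200)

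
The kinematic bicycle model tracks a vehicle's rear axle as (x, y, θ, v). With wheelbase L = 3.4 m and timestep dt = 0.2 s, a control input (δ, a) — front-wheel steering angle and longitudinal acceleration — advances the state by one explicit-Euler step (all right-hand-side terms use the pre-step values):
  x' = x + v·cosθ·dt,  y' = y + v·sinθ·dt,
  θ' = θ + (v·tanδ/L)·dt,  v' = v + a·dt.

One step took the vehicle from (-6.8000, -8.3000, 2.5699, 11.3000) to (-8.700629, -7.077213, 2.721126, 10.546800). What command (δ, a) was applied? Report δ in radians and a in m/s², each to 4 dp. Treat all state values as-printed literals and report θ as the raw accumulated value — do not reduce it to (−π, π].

a = (v'−v)/dt = (-0.753200)/0.2 = -3.7660
Δθ = θ'−θ = 0.151226;  (v·dt/L) = 11.3000·0.2/3.4 = 0.664706
tan δ = Δθ·L/(v·dt) = 0.227508  →  δ = 0.2237

δ = 0.2237, a = -3.7660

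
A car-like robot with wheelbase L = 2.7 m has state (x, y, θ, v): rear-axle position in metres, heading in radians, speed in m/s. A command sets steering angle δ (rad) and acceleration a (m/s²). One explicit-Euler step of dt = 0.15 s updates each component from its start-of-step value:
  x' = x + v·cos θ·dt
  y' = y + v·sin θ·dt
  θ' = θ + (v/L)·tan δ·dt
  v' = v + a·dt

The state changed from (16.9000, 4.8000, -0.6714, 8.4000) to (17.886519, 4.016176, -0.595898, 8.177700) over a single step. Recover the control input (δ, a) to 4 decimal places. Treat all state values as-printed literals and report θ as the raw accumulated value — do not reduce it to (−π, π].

a = (v'−v)/dt = (-0.222300)/0.15 = -1.4820
Δθ = θ'−θ = 0.075502;  (v·dt/L) = 8.4000·0.15/2.7 = 0.466667
tan δ = Δθ·L/(v·dt) = 0.161790  →  δ = 0.1604

δ = 0.1604, a = -1.4820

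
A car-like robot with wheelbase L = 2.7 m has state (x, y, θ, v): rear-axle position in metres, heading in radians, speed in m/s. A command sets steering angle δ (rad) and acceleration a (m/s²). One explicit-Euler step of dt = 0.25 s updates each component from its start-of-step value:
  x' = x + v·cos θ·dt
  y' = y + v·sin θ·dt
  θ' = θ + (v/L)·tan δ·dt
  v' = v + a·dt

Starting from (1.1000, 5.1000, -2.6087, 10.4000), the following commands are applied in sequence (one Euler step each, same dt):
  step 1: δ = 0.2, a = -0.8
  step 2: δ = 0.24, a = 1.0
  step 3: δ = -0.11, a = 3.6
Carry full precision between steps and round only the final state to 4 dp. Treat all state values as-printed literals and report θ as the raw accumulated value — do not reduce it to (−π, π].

after step 1 (δ=0.2, a=-0.8): (-1.139487, 3.779130, -2.413498, 10.200000)
after step 2 (δ=0.24, a=1.0): (-3.042918, 2.082235, -2.182376, 10.450000)
after step 3 (δ=-0.11, a=3.6): (-4.542916, -0.056728, -2.289243, 11.350000)

(-4.5429, -0.0567, -2.2892, 11.3500)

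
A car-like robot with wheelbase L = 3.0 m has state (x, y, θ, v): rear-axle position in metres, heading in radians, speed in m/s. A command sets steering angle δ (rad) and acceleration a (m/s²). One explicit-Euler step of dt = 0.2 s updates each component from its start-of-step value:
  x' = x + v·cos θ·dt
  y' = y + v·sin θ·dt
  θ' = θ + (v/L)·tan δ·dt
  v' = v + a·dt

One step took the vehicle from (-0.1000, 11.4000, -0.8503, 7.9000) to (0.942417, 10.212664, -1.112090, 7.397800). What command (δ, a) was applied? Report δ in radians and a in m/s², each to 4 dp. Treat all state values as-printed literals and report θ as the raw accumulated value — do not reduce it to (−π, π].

a = (v'−v)/dt = (-0.502200)/0.2 = -2.5110
Δθ = θ'−θ = -0.261790;  (v·dt/L) = 7.9000·0.2/3.0 = 0.526667
tan δ = Δθ·L/(v·dt) = -0.497070  →  δ = -0.4613

δ = -0.4613, a = -2.5110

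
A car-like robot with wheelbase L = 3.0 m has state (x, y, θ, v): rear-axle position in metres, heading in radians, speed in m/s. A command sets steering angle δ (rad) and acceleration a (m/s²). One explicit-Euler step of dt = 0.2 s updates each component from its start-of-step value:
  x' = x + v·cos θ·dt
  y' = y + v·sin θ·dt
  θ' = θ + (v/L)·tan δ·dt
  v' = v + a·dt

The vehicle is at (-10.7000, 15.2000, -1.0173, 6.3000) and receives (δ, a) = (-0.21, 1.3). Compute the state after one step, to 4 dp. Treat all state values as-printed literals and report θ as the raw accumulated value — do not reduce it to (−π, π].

x' = -10.7000 + 6.3000·cos(-1.0173)·0.2 = -10.0377
y' = 15.2000 + 6.3000·sin(-1.0173)·0.2 = 14.1281
θ' = -1.0173 + (6.3000/3.0)·tan(-0.21)·0.2 = -1.1068
v' = 6.3000 + 1.3000·0.2 = 6.5600

(-10.0377, 14.1281, -1.1068, 6.5600)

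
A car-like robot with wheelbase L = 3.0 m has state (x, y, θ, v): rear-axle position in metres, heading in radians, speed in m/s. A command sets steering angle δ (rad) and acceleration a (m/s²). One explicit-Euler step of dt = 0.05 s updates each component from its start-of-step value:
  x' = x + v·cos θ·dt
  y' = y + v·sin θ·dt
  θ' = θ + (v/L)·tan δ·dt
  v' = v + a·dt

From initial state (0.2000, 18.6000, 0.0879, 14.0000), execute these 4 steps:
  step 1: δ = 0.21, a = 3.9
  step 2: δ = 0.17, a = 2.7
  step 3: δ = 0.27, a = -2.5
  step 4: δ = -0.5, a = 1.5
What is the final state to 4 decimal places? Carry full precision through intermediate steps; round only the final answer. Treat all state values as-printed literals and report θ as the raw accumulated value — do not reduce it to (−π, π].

(2.9946, 19.0577, 0.1150, 14.2800)

after step 1 (δ=0.21, a=3.9): (0.897297, 18.661451, 0.137633, 14.195000)
after step 2 (δ=0.17, a=2.7): (1.600336, 18.758828, 0.178244, 14.330000)
after step 3 (δ=0.27, a=-2.5): (2.305484, 18.885865, 0.244343, 14.205000)
after step 4 (δ=-0.5, a=1.5): (2.994637, 19.057688, 0.115006, 14.280000)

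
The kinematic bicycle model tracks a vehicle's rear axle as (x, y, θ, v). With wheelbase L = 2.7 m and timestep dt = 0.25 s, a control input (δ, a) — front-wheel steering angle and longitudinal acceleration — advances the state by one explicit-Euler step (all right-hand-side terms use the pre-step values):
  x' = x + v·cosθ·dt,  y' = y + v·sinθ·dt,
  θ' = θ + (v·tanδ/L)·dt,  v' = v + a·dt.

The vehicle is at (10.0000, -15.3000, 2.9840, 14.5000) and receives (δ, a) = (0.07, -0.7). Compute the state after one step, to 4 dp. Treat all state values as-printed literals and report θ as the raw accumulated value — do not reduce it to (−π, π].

x' = 10.0000 + 14.5000·cos(2.9840)·0.25 = 6.4199
y' = -15.3000 + 14.5000·sin(2.9840)·0.25 = -14.7311
θ' = 2.9840 + (14.5000/2.7)·tan(0.07)·0.25 = 3.0781
v' = 14.5000 − 0.7000·0.25 = 14.3250

(6.4199, -14.7311, 3.0781, 14.3250)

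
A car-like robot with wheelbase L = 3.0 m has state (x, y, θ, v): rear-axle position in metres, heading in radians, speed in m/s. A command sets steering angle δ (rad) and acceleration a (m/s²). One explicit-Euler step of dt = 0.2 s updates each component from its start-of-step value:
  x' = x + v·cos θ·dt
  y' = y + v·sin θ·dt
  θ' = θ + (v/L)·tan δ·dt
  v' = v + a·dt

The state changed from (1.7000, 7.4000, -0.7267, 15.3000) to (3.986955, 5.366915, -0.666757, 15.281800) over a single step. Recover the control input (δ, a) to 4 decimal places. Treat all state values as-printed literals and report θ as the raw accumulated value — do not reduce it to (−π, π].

δ = 0.0587, a = -0.0910

a = (v'−v)/dt = (-0.018200)/0.2 = -0.0910
Δθ = θ'−θ = 0.059943;  (v·dt/L) = 15.3000·0.2/3.0 = 1.020000
tan δ = Δθ·L/(v·dt) = 0.058768  →  δ = 0.0587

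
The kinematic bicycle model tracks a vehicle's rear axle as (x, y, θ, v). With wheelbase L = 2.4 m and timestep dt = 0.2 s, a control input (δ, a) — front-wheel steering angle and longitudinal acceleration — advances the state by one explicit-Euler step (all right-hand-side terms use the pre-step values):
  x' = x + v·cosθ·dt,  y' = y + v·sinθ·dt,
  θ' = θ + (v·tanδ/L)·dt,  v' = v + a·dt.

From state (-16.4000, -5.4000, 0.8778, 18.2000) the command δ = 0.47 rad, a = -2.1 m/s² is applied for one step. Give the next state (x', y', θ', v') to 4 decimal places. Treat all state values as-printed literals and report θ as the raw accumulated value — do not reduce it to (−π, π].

(-14.0746, -2.5996, 1.6482, 17.7800)

x' = -16.4000 + 18.2000·cos(0.8778)·0.2 = -14.0746
y' = -5.4000 + 18.2000·sin(0.8778)·0.2 = -2.5996
θ' = 0.8778 + (18.2000/2.4)·tan(0.47)·0.2 = 1.6482
v' = 18.2000 − 2.1000·0.2 = 17.7800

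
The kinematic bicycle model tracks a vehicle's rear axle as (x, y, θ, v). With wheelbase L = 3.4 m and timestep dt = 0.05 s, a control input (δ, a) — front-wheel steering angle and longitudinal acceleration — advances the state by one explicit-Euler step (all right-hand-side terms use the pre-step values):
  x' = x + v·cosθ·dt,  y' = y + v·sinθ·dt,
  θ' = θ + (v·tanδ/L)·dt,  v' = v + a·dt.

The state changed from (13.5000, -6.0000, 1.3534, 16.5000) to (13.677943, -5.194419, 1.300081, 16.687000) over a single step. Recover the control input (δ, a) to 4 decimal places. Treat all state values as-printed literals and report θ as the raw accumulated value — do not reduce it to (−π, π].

a = (v'−v)/dt = (0.187000)/0.05 = 3.7400
Δθ = θ'−θ = -0.053319;  (v·dt/L) = 16.5000·0.05/3.4 = 0.242647
tan δ = Δθ·L/(v·dt) = -0.219739  →  δ = -0.2163

δ = -0.2163, a = 3.7400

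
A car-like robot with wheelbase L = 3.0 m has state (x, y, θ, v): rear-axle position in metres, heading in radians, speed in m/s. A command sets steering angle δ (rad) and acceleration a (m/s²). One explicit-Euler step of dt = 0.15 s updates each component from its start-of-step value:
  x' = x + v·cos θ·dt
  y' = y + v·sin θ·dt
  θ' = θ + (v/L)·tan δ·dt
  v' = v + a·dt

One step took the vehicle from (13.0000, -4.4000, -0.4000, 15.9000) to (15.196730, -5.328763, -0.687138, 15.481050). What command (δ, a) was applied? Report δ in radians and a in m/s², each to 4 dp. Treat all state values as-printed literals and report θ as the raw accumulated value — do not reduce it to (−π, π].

a = (v'−v)/dt = (-0.418950)/0.15 = -2.7930
Δθ = θ'−θ = -0.287138;  (v·dt/L) = 15.9000·0.15/3.0 = 0.795000
tan δ = Δθ·L/(v·dt) = -0.361180  →  δ = -0.3466

δ = -0.3466, a = -2.7930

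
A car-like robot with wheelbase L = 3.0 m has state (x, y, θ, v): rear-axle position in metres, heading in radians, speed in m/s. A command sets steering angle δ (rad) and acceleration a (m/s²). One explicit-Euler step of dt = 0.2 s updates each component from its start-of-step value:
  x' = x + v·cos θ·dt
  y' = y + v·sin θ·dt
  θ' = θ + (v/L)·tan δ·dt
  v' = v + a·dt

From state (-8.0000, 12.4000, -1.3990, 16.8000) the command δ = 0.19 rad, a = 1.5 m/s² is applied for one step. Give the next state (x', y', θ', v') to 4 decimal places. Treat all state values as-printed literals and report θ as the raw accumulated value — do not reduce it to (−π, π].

(-7.4256, 9.0895, -1.1836, 17.1000)

x' = -8.0000 + 16.8000·cos(-1.3990)·0.2 = -7.4256
y' = 12.4000 + 16.8000·sin(-1.3990)·0.2 = 9.0895
θ' = -1.3990 + (16.8000/3.0)·tan(0.19)·0.2 = -1.1836
v' = 16.8000 + 1.5000·0.2 = 17.1000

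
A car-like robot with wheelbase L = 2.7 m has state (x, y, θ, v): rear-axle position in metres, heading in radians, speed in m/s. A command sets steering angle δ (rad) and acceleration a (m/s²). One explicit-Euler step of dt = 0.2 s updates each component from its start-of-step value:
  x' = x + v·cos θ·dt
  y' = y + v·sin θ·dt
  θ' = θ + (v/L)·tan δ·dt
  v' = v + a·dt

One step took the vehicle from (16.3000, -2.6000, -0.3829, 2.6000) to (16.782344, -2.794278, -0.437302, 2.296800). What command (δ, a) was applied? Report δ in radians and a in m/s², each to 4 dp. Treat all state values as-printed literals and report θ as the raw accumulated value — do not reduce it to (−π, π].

a = (v'−v)/dt = (-0.303200)/0.2 = -1.5160
Δθ = θ'−θ = -0.054402;  (v·dt/L) = 2.6000·0.2/2.7 = 0.192593
tan δ = Δθ·L/(v·dt) = -0.282472  →  δ = -0.2753

δ = -0.2753, a = -1.5160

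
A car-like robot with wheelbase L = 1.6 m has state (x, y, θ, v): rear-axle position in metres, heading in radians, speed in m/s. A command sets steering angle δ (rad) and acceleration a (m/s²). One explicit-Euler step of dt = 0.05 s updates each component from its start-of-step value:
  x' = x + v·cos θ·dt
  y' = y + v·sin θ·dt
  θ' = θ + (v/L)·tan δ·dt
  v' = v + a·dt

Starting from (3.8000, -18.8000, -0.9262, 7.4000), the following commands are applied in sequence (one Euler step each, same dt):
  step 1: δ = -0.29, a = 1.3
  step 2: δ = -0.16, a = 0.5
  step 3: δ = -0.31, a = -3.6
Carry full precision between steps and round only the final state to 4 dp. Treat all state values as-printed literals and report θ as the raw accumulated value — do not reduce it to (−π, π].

after step 1 (δ=-0.29, a=1.3): (4.022324, -19.095757, -0.995208, 7.465000)
after step 2 (δ=-0.16, a=0.5): (4.225495, -19.408866, -1.032855, 7.490000)
after step 3 (δ=-0.31, a=-3.6): (4.417377, -19.730473, -1.107831, 7.310000)

(4.4174, -19.7305, -1.1078, 7.3100)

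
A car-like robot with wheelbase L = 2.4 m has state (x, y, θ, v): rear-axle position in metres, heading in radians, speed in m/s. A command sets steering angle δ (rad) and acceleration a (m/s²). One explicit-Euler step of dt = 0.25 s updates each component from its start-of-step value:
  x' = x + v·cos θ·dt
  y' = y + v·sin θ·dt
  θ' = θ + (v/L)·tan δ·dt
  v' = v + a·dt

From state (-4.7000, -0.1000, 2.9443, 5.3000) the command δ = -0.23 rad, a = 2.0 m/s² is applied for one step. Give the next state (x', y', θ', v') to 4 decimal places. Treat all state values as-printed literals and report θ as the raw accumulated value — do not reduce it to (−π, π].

x' = -4.7000 + 5.3000·cos(2.9443)·0.25 = -5.9993
y' = -0.1000 + 5.3000·sin(2.9443)·0.25 = 0.1597
θ' = 2.9443 + (5.3000/2.4)·tan(-0.23)·0.25 = 2.8150
v' = 5.3000 + 2.0000·0.25 = 5.8000

(-5.9993, 0.1597, 2.8150, 5.8000)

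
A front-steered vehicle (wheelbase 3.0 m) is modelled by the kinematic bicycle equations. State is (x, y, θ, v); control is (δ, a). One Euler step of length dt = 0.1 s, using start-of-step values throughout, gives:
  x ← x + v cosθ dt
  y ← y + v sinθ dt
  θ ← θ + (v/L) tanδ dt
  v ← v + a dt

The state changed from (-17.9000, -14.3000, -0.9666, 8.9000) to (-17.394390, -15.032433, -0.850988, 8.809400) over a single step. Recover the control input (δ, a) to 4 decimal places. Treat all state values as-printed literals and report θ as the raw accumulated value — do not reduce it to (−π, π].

a = (v'−v)/dt = (-0.090600)/0.1 = -0.9060
Δθ = θ'−θ = 0.115612;  (v·dt/L) = 8.9000·0.1/3.0 = 0.296667
tan δ = Δθ·L/(v·dt) = 0.389703  →  δ = 0.3716

δ = 0.3716, a = -0.9060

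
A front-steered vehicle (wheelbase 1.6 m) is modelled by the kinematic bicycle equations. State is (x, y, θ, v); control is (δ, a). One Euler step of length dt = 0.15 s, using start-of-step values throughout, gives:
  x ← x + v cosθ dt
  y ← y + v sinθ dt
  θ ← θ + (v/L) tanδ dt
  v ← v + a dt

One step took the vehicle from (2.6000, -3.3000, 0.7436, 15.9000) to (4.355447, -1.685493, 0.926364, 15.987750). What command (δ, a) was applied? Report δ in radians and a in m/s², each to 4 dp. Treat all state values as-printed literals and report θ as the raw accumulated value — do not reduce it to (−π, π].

δ = 0.1220, a = 0.5850

a = (v'−v)/dt = (0.087750)/0.15 = 0.5850
Δθ = θ'−θ = 0.182764;  (v·dt/L) = 15.9000·0.15/1.6 = 1.490625
tan δ = Δθ·L/(v·dt) = 0.122609  →  δ = 0.1220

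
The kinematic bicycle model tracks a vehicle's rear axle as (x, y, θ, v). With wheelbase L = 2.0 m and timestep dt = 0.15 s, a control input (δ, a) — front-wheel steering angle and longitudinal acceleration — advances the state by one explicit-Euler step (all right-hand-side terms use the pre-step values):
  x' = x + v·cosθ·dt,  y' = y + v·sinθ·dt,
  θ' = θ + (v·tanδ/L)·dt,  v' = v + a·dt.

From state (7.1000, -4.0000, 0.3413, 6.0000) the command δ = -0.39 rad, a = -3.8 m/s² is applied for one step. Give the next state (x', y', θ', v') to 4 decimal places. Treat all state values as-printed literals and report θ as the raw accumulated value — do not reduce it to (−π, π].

x' = 7.1000 + 6.0000·cos(0.3413)·0.15 = 7.9481
y' = -4.0000 + 6.0000·sin(0.3413)·0.15 = -3.6988
θ' = 0.3413 + (6.0000/2.0)·tan(-0.39)·0.15 = 0.1563
v' = 6.0000 − 3.8000·0.15 = 5.4300

(7.9481, -3.6988, 0.1563, 5.4300)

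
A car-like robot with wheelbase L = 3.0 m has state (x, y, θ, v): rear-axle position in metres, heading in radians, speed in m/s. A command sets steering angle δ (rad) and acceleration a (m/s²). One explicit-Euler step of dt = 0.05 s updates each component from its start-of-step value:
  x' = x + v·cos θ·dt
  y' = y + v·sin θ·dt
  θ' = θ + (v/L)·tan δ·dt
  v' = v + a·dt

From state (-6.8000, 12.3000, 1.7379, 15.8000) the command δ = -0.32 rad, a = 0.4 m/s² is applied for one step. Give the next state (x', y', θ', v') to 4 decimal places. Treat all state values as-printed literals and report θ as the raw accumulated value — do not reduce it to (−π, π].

x' = -6.8000 + 15.8000·cos(1.7379)·0.05 = -6.9314
y' = 12.3000 + 15.8000·sin(1.7379)·0.05 = 13.0790
θ' = 1.7379 + (15.8000/3.0)·tan(-0.32)·0.05 = 1.6506
v' = 15.8000 + 0.4000·0.05 = 15.8200

(-6.9314, 13.0790, 1.6506, 15.8200)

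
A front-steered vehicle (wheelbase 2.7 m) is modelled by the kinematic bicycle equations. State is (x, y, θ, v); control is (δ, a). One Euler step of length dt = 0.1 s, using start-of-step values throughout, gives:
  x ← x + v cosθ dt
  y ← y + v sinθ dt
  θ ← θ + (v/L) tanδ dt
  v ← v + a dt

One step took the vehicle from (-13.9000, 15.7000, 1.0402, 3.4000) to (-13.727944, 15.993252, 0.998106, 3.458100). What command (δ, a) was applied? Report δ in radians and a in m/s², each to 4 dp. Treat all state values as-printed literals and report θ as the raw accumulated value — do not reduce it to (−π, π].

δ = -0.3226, a = 0.5810

a = (v'−v)/dt = (0.058100)/0.1 = 0.5810
Δθ = θ'−θ = -0.042094;  (v·dt/L) = 3.4000·0.1/2.7 = 0.125926
tan δ = Δθ·L/(v·dt) = -0.334276  →  δ = -0.3226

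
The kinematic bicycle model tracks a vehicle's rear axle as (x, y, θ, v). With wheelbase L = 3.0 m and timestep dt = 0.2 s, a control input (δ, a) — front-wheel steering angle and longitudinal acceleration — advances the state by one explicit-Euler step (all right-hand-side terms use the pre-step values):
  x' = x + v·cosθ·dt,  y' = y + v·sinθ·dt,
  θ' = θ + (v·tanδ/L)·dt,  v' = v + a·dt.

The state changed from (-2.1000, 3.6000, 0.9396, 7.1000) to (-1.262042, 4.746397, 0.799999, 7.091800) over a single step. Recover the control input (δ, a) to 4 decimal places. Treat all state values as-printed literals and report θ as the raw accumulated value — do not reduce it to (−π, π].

δ = -0.2868, a = -0.0410

a = (v'−v)/dt = (-0.008200)/0.2 = -0.0410
Δθ = θ'−θ = -0.139601;  (v·dt/L) = 7.1000·0.2/3.0 = 0.473333
tan δ = Δθ·L/(v·dt) = -0.294932  →  δ = -0.2868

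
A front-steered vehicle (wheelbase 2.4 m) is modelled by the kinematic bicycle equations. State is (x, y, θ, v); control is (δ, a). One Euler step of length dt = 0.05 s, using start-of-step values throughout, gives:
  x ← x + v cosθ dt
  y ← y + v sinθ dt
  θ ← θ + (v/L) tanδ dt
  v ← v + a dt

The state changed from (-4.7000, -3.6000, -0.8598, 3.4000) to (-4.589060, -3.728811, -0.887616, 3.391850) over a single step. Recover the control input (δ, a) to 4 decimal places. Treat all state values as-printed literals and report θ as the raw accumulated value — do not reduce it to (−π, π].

δ = -0.3742, a = -0.1630

a = (v'−v)/dt = (-0.008150)/0.05 = -0.1630
Δθ = θ'−θ = -0.027816;  (v·dt/L) = 3.4000·0.05/2.4 = 0.070833
tan δ = Δθ·L/(v·dt) = -0.392696  →  δ = -0.3742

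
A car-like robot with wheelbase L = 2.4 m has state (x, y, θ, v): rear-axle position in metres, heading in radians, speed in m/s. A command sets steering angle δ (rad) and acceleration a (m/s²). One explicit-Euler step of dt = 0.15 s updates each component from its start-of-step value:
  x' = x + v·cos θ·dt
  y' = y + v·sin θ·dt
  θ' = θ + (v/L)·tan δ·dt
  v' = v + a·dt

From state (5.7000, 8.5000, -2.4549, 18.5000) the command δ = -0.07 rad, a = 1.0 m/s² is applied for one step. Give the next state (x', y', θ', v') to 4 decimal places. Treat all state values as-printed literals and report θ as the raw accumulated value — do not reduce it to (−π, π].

(3.5540, 6.7407, -2.5360, 18.6500)

x' = 5.7000 + 18.5000·cos(-2.4549)·0.15 = 3.5540
y' = 8.5000 + 18.5000·sin(-2.4549)·0.15 = 6.7407
θ' = -2.4549 + (18.5000/2.4)·tan(-0.07)·0.15 = -2.5360
v' = 18.5000 + 1.0000·0.15 = 18.6500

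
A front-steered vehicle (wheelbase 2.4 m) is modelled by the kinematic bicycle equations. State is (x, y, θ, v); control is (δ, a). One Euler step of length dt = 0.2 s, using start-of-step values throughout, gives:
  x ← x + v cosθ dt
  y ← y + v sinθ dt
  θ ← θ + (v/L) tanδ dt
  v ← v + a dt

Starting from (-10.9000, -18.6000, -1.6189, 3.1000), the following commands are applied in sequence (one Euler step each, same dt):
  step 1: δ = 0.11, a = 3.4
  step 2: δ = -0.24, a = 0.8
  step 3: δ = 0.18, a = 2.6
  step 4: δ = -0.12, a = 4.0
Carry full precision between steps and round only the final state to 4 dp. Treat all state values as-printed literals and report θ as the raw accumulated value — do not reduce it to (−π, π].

(-11.0536, -21.6509, -1.6525, 5.2600)

after step 1 (δ=0.11, a=3.4): (-10.929813, -19.219283, -1.590368, 3.780000)
after step 2 (δ=-0.24, a=0.8): (-10.944608, -19.975138, -1.667454, 3.940000)
after step 3 (δ=0.18, a=2.6): (-11.020656, -20.759460, -1.607707, 4.460000)
after step 4 (δ=-0.12, a=4.0): (-11.053573, -21.650852, -1.652523, 5.260000)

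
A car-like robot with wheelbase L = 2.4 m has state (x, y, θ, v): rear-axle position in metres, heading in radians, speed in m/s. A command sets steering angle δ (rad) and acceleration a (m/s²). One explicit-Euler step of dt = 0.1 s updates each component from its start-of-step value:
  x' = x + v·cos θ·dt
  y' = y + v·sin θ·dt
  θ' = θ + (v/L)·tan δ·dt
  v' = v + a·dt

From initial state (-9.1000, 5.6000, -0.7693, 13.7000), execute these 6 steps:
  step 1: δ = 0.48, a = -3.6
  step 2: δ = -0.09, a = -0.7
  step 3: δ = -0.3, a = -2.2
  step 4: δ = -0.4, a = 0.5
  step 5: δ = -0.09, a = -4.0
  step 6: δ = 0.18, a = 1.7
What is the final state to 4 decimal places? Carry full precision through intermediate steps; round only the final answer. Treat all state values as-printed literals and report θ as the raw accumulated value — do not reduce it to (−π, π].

after step 1 (δ=0.48, a=-3.6): (-8.115795, 4.646983, -0.472118, 13.340000)
after step 2 (δ=-0.09, a=-0.7): (-6.927725, 4.040315, -0.522278, 13.270000)
after step 3 (δ=-0.3, a=-2.2): (-5.777634, 3.378333, -0.693316, 13.050000)
after step 4 (δ=-0.4, a=0.5): (-4.773918, 2.544320, -0.923209, 13.100000)
after step 5 (δ=-0.09, a=-4.0): (-3.983643, 1.499540, -0.972468, 12.700000)
after step 6 (δ=0.18, a=1.7): (-3.268300, 0.450167, -0.876175, 12.870000)

(-3.2683, 0.4502, -0.8762, 12.8700)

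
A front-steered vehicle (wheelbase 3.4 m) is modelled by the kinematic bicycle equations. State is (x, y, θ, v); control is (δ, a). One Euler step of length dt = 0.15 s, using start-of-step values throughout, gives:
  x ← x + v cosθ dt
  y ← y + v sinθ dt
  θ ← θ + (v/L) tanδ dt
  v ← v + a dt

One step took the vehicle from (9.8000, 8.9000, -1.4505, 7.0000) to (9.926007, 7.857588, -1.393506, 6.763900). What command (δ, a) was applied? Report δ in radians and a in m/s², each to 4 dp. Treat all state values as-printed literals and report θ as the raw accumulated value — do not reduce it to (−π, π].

δ = 0.1825, a = -1.5740

a = (v'−v)/dt = (-0.236100)/0.15 = -1.5740
Δθ = θ'−θ = 0.056994;  (v·dt/L) = 7.0000·0.15/3.4 = 0.308824
tan δ = Δθ·L/(v·dt) = 0.184552  →  δ = 0.1825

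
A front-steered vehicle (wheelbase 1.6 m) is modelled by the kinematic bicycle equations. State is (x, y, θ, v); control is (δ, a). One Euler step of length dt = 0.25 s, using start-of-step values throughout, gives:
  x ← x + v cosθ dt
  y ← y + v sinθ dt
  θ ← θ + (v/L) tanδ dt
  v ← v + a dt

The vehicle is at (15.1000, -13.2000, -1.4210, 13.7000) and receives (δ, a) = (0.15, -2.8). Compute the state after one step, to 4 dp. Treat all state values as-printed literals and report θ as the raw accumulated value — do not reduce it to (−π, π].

(15.6111, -16.5866, -1.0975, 13.0000)

x' = 15.1000 + 13.7000·cos(-1.4210)·0.25 = 15.6111
y' = -13.2000 + 13.7000·sin(-1.4210)·0.25 = -16.5866
θ' = -1.4210 + (13.7000/1.6)·tan(0.15)·0.25 = -1.0975
v' = 13.7000 − 2.8000·0.25 = 13.0000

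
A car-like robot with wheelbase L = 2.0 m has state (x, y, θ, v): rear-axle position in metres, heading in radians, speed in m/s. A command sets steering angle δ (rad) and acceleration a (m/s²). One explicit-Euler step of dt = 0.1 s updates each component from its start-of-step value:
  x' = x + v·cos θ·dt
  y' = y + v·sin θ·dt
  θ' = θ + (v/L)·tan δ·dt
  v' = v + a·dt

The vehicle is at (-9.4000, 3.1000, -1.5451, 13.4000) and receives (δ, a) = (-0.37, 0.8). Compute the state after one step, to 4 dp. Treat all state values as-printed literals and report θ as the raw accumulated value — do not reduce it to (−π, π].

x' = -9.4000 + 13.4000·cos(-1.5451)·0.1 = -9.3656
y' = 3.1000 + 13.4000·sin(-1.5451)·0.1 = 1.7604
θ' = -1.5451 + (13.4000/2.0)·tan(-0.37)·0.1 = -1.8050
v' = 13.4000 + 0.8000·0.1 = 13.4800

(-9.3656, 1.7604, -1.8050, 13.4800)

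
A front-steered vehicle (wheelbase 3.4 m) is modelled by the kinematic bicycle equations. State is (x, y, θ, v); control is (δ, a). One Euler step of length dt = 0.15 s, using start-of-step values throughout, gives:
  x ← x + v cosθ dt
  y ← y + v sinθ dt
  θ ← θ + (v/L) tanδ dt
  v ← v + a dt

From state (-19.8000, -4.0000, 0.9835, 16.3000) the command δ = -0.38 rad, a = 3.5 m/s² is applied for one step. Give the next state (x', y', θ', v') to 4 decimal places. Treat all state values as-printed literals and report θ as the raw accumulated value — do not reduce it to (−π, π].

(-18.4452, -1.9647, 0.6963, 16.8250)

x' = -19.8000 + 16.3000·cos(0.9835)·0.15 = -18.4452
y' = -4.0000 + 16.3000·sin(0.9835)·0.15 = -1.9647
θ' = 0.9835 + (16.3000/3.4)·tan(-0.38)·0.15 = 0.6963
v' = 16.3000 + 3.5000·0.15 = 16.8250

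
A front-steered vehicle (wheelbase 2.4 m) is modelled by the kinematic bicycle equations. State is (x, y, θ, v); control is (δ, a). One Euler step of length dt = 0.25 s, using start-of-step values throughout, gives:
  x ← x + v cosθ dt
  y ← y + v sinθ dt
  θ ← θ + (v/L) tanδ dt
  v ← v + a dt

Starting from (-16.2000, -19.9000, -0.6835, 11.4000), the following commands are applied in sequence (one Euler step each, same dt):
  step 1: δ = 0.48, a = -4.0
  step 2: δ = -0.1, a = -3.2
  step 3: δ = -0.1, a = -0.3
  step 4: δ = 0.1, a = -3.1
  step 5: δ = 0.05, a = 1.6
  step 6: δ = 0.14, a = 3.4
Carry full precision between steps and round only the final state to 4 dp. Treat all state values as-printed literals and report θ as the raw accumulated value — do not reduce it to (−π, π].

after step 1 (δ=0.48, a=-4.0): (-13.990204, -21.699805, -0.065275, 10.400000)
after step 2 (δ=-0.1, a=-3.2): (-11.395741, -21.869399, -0.173971, 9.600000)
after step 3 (δ=-0.1, a=-0.3): (-9.031968, -22.284825, -0.274305, 9.525000)
after step 4 (δ=0.1, a=-3.1): (-6.739744, -22.929854, -0.174754, 8.750000)
after step 5 (δ=0.05, a=1.6): (-4.585561, -23.310186, -0.129143, 9.150000)
after step 6 (δ=0.14, a=3.4): (-2.317110, -23.604781, 0.005173, 10.000000)

(-2.3171, -23.6048, 0.0052, 10.0000)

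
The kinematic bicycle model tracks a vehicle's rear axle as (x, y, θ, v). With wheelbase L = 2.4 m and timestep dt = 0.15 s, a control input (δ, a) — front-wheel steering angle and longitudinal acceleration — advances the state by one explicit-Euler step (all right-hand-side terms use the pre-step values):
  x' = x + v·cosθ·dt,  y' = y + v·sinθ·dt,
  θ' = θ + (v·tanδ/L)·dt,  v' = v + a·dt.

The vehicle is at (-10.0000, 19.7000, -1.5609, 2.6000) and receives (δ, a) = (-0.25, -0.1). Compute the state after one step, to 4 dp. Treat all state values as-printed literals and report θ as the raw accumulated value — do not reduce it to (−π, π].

x' = -10.0000 + 2.6000·cos(-1.5609)·0.15 = -9.9961
y' = 19.7000 + 2.6000·sin(-1.5609)·0.15 = 19.3100
θ' = -1.5609 + (2.6000/2.4)·tan(-0.25)·0.15 = -1.6024
v' = 2.6000 − 0.1000·0.15 = 2.5850

(-9.9961, 19.3100, -1.6024, 2.5850)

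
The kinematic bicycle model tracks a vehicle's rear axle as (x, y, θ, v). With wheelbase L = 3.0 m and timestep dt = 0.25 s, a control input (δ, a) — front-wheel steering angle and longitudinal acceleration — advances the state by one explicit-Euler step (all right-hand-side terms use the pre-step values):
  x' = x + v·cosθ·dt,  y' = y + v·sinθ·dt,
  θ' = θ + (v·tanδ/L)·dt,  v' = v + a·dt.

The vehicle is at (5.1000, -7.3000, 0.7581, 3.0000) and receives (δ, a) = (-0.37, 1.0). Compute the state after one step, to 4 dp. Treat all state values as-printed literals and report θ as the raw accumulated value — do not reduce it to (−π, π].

(5.6446, -6.7843, 0.6611, 3.2500)

x' = 5.1000 + 3.0000·cos(0.7581)·0.25 = 5.6446
y' = -7.3000 + 3.0000·sin(0.7581)·0.25 = -6.7843
θ' = 0.7581 + (3.0000/3.0)·tan(-0.37)·0.25 = 0.6611
v' = 3.0000 + 1.0000·0.25 = 3.2500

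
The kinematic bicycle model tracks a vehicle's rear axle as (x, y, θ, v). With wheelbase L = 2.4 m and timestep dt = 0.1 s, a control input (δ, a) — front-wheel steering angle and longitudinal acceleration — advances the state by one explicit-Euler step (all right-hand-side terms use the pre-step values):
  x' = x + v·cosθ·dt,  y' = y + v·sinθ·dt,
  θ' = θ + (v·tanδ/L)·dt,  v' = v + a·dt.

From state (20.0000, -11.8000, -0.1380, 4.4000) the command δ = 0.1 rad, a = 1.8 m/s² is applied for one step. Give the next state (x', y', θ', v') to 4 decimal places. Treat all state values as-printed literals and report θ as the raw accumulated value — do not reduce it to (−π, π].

x' = 20.0000 + 4.4000·cos(-0.1380)·0.1 = 20.4358
y' = -11.8000 + 4.4000·sin(-0.1380)·0.1 = -11.8605
θ' = -0.1380 + (4.4000/2.4)·tan(0.1)·0.1 = -0.1196
v' = 4.4000 + 1.8000·0.1 = 4.5800

(20.4358, -11.8605, -0.1196, 4.5800)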